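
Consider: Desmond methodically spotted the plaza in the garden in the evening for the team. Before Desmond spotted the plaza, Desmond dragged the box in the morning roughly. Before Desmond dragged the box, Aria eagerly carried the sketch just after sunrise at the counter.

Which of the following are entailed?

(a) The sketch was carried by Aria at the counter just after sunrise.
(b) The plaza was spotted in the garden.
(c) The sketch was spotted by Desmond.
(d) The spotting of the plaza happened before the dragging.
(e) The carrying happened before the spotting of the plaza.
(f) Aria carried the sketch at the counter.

(a) Entailed — every conjunct here is already in the original carrying event.
(b) Entailed — this follows by dropping conjuncts from the spotting event's description.
(c) Not entailed — Desmond spotted the plaza, not the sketch; the sketch belongs to the carrying event.
(d) Not entailed — the narrative places the dragging before the spotting, not after.
(e) Entailed — the narrative places the carrying before the spotting.
(f) Entailed — this follows by dropping conjuncts from the carrying event's description.

(a), (b), (e), (f)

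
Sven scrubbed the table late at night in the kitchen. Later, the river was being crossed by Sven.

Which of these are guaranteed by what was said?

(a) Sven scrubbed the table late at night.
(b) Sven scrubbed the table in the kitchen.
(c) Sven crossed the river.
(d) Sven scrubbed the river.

(a), (b)

(a) Entailed — this follows by dropping conjuncts from the scrubbing event's description.
(b) Entailed — every conjunct here is already in the original scrubbing event.
(c) Not entailed — 'was crossing' is progressive on an accomplishment; it does not entail the completed 'crossed'.
(d) Not entailed — Sven scrubbed the table, not the river; the river belongs to the crossing event.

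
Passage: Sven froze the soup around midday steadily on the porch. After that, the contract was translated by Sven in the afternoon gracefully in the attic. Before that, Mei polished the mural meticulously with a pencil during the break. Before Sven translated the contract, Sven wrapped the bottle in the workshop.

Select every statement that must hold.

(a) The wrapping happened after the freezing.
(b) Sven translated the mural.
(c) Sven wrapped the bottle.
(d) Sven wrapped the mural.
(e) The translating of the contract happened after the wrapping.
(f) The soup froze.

(c), (e), (f)

(a) Not entailed — the narrative doesn't order the freezing relative to the wrapping.
(b) Not entailed — Sven translated the contract, not the mural; the mural belongs to the polishing event.
(c) Entailed — every conjunct here is already in the original wrapping event.
(d) Not entailed — Sven wrapped the bottle, not the mural; the mural belongs to the polishing event.
(e) Entailed — the narrative places the wrapping before the translating.
(f) Entailed — 'Sven froze the soup' is causative; it entails the inchoative 'the soup froze'.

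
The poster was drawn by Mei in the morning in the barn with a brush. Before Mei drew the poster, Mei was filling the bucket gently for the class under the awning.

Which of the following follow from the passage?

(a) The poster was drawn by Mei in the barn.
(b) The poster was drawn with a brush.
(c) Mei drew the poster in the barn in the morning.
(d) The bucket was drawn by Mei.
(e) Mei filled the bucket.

(a), (b), (c)

(a) Entailed — dropping 'with a brush', 'in the morning' leaves a sub-description the original still satisfies.
(b) Entailed — dropping 'in the morning', 'in the barn' and generalizing the agent leaves a sub-description the original still satisfies.
(c) Entailed — every conjunct here is already in the original drawing event.
(d) Not entailed — Mei drew the poster, not the bucket; the bucket belongs to the filling event.
(e) Not entailed — 'was filling' is progressive on an accomplishment; it does not entail the completed 'filled'.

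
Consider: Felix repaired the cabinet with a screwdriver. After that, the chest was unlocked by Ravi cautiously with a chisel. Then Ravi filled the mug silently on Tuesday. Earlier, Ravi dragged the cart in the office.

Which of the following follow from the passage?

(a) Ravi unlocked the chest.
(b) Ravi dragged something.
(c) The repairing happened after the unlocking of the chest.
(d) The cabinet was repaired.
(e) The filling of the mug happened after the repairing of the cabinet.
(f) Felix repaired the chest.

(a), (b), (d), (e)

(a) Entailed — dropping 'with a chisel', 'cautiously' leaves a sub-description the original still satisfies.
(b) Entailed — dropping 'in the office' and generalizing the patient leaves a sub-description the original still satisfies.
(c) Not entailed — the narrative places the repairing before the unlocking, not after.
(d) Entailed — every conjunct here is already in the original repairing event.
(e) Entailed — the narrative places the repairing before the filling.
(f) Not entailed — Felix repaired the cabinet, not the chest; the chest belongs to the unlocking event.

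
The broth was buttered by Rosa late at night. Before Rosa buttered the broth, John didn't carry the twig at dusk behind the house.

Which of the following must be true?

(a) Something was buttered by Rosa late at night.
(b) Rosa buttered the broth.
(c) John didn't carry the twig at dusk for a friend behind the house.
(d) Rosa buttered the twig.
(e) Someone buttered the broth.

(a) Entailed — this follows by dropping conjuncts from the buttering event's description.
(b) Entailed — the original entails any weakening of itself; this just drops 'late at night'.
(c) Entailed — under negation, adding a further restriction is entailed: if no such carrying event occurred, none occurred for a friend either.
(d) Not entailed — Rosa buttered the broth, not the twig; the twig belongs to the carrying event.
(e) Entailed — dropping 'late at night' and generalizing the agent leaves a sub-description the original still satisfies.

(a), (b), (c), (e)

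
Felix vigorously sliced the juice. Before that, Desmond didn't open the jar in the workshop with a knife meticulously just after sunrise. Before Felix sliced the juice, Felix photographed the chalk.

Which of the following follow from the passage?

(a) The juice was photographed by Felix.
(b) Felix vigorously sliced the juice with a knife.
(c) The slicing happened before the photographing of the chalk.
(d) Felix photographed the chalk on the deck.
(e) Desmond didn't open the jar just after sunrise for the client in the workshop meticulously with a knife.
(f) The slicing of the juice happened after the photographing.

(a) Not entailed — Felix photographed the chalk, not the juice; the juice belongs to the slicing event.
(b) Not entailed — 'with a knife' adds information not in the original event.
(c) Not entailed — the narrative places the photographing before the slicing, not after.
(d) Not entailed — 'on the deck' adds information not in the original event.
(e) Entailed — under negation, adding a further restriction is entailed: if no such opening event occurred, none occurred for the client either.
(f) Entailed — the narrative places the photographing before the slicing.

(e), (f)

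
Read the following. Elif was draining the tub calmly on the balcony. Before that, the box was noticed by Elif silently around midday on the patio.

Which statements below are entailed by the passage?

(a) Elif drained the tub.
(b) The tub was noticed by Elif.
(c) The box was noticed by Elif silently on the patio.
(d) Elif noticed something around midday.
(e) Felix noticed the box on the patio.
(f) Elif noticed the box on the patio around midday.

(c), (d), (f)

(a) Not entailed — 'was draining' is progressive on an accomplishment; it does not entail the completed 'drained'.
(b) Not entailed — Elif noticed the box, not the tub; the tub belongs to the draining event.
(c) Entailed — dropping 'around midday' leaves a sub-description the original still satisfies.
(d) Entailed — every conjunct here is already in the original noticing event.
(e) Not entailed — the passage has Elif noticing the box, not Felix.
(f) Entailed — the original entails any weakening of itself; this just drops 'silently'.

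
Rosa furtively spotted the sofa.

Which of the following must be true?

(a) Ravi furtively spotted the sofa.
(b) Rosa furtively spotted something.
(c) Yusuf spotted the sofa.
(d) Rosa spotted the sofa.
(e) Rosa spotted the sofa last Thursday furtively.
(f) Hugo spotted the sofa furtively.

(a) Not entailed — the passage has Rosa spotting the sofa, not Ravi.
(b) Entailed — every conjunct here is already in the original spotting event.
(c) Not entailed — the passage has Rosa spotting the sofa, not Yusuf.
(d) Entailed — every conjunct here is already in the original spotting event.
(e) Not entailed — 'last Thursday' adds information not in the original event.
(f) Not entailed — the passage has Rosa spotting the sofa, not Hugo.

(b), (d)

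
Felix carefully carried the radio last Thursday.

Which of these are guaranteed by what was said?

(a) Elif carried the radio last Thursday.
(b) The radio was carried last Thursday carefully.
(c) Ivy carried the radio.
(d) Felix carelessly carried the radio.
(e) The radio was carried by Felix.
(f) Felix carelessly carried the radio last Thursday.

(a) Not entailed — the passage has Felix carrying the radio, not Elif.
(b) Entailed — the original entails any weakening of itself; this just generalizes the agent.
(c) Not entailed — the passage has Felix carrying the radio, not Ivy.
(d) Not entailed — 'carelessly' adds a manner not in (and inconsistent with) the original.
(e) Entailed — this follows by dropping conjuncts from the carrying event's description.
(f) Not entailed — 'carelessly' adds a manner not in (and inconsistent with) the original.

(b), (e)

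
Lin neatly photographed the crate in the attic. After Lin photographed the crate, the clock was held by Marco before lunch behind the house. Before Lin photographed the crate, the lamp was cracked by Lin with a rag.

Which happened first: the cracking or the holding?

the cracking

The connectives place the cracking before the holding.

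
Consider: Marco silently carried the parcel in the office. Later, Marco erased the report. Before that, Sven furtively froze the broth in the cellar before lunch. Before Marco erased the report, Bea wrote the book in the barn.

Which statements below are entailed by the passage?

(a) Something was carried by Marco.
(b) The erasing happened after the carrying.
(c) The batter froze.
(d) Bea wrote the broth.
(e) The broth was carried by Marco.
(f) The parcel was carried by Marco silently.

(a) Entailed — every conjunct here is already in the original carrying event.
(b) Entailed — the narrative places the carrying before the erasing.
(c) Not entailed — the broth is what froze, not the batter.
(d) Not entailed — Bea wrote the book, not the broth; the broth belongs to the freezing event.
(e) Not entailed — Marco carried the parcel, not the broth; the broth belongs to the freezing event.
(f) Entailed — the original entails any weakening of itself; this just drops 'in the office'.

(a), (b), (f)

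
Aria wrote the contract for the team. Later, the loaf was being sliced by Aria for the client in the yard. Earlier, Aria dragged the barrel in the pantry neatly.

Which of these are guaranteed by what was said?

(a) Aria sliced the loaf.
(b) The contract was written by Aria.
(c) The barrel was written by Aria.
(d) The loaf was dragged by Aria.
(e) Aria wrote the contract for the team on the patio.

(b)

(a) Not entailed — 'was slicing' is progressive on an accomplishment; it does not entail the completed 'sliced'.
(b) Entailed — the original entails any weakening of itself; this just drops 'for the team'.
(c) Not entailed — Aria wrote the contract, not the barrel; the barrel belongs to the dragging event.
(d) Not entailed — Aria dragged the barrel, not the loaf; the loaf belongs to the slicing event.
(e) Not entailed — 'on the patio' adds information not in the original event.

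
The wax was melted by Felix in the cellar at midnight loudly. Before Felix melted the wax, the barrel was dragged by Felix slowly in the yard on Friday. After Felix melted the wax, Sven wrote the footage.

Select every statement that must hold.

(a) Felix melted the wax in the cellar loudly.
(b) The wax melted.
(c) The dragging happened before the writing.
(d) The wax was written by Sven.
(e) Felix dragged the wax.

(a) Entailed — the original entails any weakening of itself; this just drops 'at midnight'.
(b) Entailed — 'Felix melted the wax' is causative; it entails the inchoative 'the wax melted'.
(c) Entailed — the narrative places the dragging before the writing.
(d) Not entailed — Sven wrote the footage, not the wax; the wax belongs to the melting event.
(e) Not entailed — Felix dragged the barrel, not the wax; the wax belongs to the melting event.

(a), (b), (c)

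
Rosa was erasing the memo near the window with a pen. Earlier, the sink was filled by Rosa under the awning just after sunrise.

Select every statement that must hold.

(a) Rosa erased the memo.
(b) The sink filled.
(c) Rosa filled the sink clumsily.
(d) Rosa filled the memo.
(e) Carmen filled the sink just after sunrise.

(b)

(a) Not entailed — 'was erasing' is progressive on an accomplishment; it does not entail the completed 'erased'.
(b) Entailed — 'Rosa filled the sink' is causative; it entails the inchoative 'the sink filled'.
(c) Not entailed — 'clumsily' adds information not in the original event.
(d) Not entailed — Rosa filled the sink, not the memo; the memo belongs to the erasing event.
(e) Not entailed — the passage has Rosa filling the sink, not Carmen.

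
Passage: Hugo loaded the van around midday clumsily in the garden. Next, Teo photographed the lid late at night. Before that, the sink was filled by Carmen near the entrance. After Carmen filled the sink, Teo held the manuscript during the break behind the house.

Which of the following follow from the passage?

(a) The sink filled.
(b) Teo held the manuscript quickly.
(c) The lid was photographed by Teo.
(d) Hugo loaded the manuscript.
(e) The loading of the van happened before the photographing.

(a) Entailed — 'Carmen filled the sink' is causative; it entails the inchoative 'the sink filled'.
(b) Not entailed — 'quickly' adds information not in the original event.
(c) Entailed — every conjunct here is already in the original photographing event.
(d) Not entailed — Hugo loaded the van, not the manuscript; the manuscript belongs to the holding event.
(e) Entailed — the narrative places the loading before the photographing.

(a), (c), (e)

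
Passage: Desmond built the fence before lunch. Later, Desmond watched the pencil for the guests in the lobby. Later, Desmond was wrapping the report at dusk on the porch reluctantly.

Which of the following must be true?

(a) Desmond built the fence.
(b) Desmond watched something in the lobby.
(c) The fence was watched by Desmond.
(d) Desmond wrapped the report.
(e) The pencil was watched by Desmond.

(a) Entailed — dropping 'before lunch' leaves a sub-description the original still satisfies.
(b) Entailed — this follows by dropping conjuncts from the watching event's description.
(c) Not entailed — Desmond watched the pencil, not the fence; the fence belongs to the building event.
(d) Not entailed — 'was wrapping' is progressive on an accomplishment; it does not entail the completed 'wrapped'.
(e) Entailed — this follows by dropping conjuncts from the watching event's description.

(a), (b), (e)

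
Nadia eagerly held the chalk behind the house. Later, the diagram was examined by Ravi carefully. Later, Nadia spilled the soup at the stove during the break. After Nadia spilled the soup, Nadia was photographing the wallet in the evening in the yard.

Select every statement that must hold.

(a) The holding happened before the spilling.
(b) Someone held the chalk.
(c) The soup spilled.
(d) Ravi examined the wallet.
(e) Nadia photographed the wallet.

(a) Entailed — the narrative places the holding before the spilling.
(b) Entailed — every conjunct here is already in the original holding event.
(c) Entailed — 'Nadia spilled the soup' is causative; it entails the inchoative 'the soup spilled'.
(d) Not entailed — Ravi examined the diagram, not the wallet; the wallet belongs to the photographing event.
(e) Not entailed — 'was photographing' is progressive on an accomplishment; it does not entail the completed 'photographed'.

(a), (b), (c)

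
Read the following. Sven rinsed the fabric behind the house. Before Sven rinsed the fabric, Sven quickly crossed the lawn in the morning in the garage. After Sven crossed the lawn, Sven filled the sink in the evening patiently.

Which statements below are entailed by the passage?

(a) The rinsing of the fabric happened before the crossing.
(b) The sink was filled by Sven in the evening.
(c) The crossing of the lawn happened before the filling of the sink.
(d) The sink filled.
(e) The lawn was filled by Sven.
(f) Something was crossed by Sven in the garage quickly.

(a) Not entailed — the narrative places the crossing before the rinsing, not after.
(b) Entailed — every conjunct here is already in the original filling event.
(c) Entailed — the narrative places the crossing before the filling.
(d) Entailed — 'Sven filled the sink' is causative; it entails the inchoative 'the sink filled'.
(e) Not entailed — Sven filled the sink, not the lawn; the lawn belongs to the crossing event.
(f) Entailed — this follows by dropping conjuncts from the crossing event's description.

(b), (c), (d), (f)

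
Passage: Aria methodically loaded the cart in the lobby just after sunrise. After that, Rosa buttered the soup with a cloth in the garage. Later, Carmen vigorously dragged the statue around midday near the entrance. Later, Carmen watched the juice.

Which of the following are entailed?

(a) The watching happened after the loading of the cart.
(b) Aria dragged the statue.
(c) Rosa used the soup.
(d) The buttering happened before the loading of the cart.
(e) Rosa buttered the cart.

(a)

(a) Entailed — the narrative places the loading before the watching.
(b) Not entailed — the passage has Carmen dragging the statue, not Aria.
(c) Not entailed — the soup is the patient, not an instrument — Rosa used a cloth.
(d) Not entailed — the narrative places the loading before the buttering, not after.
(e) Not entailed — Rosa buttered the soup, not the cart; the cart belongs to the loading event.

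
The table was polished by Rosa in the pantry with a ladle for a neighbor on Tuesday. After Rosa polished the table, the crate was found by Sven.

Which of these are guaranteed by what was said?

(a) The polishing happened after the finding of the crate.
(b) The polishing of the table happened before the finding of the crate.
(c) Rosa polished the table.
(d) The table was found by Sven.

(b), (c)

(a) Not entailed — the narrative places the polishing before the finding, not after.
(b) Entailed — the narrative places the polishing before the finding.
(c) Entailed — the original entails any weakening of itself; this just drops 'for a neighbor', 'in the pantry', 'with a ladle', 'on Tuesday'.
(d) Not entailed — Sven found the crate, not the table; the table belongs to the polishing event.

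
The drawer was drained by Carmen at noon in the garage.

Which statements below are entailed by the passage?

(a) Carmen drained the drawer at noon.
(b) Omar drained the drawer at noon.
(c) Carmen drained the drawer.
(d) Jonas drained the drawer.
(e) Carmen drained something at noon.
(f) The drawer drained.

(a) Entailed — this follows by dropping conjuncts from the draining event's description.
(b) Not entailed — the passage has Carmen draining the drawer, not Omar.
(c) Entailed — this follows by dropping conjuncts from the draining event's description.
(d) Not entailed — the passage has Carmen draining the drawer, not Jonas.
(e) Entailed — every conjunct here is already in the original draining event.
(f) Entailed — 'Carmen drained the drawer' is causative; it entails the inchoative 'the drawer drained'.

(a), (c), (e), (f)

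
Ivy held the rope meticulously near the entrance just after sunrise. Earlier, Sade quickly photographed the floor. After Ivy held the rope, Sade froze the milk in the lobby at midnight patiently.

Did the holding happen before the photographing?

no

The narrative orders the photographing before the holding.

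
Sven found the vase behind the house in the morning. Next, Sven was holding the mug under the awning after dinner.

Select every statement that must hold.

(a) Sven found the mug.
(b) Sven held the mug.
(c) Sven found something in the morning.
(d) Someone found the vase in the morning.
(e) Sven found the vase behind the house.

(a) Not entailed — Sven found the vase, not the mug; the mug belongs to the holding event.
(b) Entailed — 'hold' is an activity; 'was holding' entails that some holding happened, so 'held' holds.
(c) Entailed — the original entails any weakening of itself; this just drops 'behind the house' and generalizes the patient.
(d) Entailed — dropping 'behind the house' and generalizing the agent leaves a sub-description the original still satisfies.
(e) Entailed — dropping 'in the morning' leaves a sub-description the original still satisfies.

(b), (c), (d), (e)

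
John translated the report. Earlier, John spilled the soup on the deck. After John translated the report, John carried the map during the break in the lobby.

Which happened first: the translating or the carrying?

The connectives place the translating before the carrying.

the translating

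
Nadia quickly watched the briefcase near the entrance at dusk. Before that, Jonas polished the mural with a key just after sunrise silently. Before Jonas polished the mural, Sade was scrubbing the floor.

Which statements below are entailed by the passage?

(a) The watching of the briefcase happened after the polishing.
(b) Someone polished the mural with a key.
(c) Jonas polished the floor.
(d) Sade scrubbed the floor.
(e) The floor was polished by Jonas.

(a), (b), (d)

(a) Entailed — the narrative places the polishing before the watching.
(b) Entailed — every conjunct here is already in the original polishing event.
(c) Not entailed — Jonas polished the mural, not the floor; the floor belongs to the scrubbing event.
(d) Entailed — 'scrub' is an activity; 'was scrubbing' entails that some scrubbing happened, so 'scrubbed' holds.
(e) Not entailed — Jonas polished the mural, not the floor; the floor belongs to the scrubbing event.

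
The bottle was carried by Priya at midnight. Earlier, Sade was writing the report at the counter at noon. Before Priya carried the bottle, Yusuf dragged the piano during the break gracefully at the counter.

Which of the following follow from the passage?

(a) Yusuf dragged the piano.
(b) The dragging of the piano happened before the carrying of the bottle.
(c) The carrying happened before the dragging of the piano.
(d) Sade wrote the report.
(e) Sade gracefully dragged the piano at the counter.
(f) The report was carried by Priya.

(a), (b)

(a) Entailed — this follows by dropping conjuncts from the dragging event's description.
(b) Entailed — the narrative places the dragging before the carrying.
(c) Not entailed — the narrative places the dragging before the carrying, not after.
(d) Not entailed — 'was writing' is progressive on an accomplishment; it does not entail the completed 'wrote'.
(e) Not entailed — the passage has Yusuf dragging the piano, not Sade.
(f) Not entailed — Priya carried the bottle, not the report; the report belongs to the writing event.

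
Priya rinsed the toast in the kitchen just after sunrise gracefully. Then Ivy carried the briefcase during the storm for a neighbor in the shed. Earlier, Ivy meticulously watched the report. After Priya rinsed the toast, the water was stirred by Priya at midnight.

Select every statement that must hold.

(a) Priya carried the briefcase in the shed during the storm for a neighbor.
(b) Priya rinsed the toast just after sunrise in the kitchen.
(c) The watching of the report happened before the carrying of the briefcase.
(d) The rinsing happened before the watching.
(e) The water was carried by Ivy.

(b), (c)

(a) Not entailed — the passage has Ivy carrying the briefcase, not Priya.
(b) Entailed — the original entails any weakening of itself; this just drops 'gracefully'.
(c) Entailed — the narrative places the watching before the carrying.
(d) Not entailed — the narrative doesn't order the rinsing relative to the watching.
(e) Not entailed — Ivy carried the briefcase, not the water; the water belongs to the stirring event.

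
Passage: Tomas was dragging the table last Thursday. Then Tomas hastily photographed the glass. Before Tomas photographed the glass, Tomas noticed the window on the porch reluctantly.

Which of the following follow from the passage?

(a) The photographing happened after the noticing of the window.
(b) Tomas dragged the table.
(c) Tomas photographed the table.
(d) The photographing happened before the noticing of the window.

(a), (b)

(a) Entailed — the narrative places the noticing before the photographing.
(b) Entailed — 'drag' is an activity; 'was dragging' entails that some dragging happened, so 'dragged' holds.
(c) Not entailed — Tomas photographed the glass, not the table; the table belongs to the dragging event.
(d) Not entailed — the narrative places the noticing before the photographing, not after.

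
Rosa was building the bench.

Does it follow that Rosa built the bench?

'was building' is progressive; for an accomplishment like 'build the bench', it doesn't entail completion.

no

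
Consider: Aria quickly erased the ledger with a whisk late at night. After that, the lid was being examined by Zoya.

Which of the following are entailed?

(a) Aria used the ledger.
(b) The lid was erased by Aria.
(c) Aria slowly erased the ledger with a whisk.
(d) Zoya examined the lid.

(d)

(a) Not entailed — the ledger is the patient, not an instrument — Aria used a whisk.
(b) Not entailed — Aria erased the ledger, not the lid; the lid belongs to the examining event.
(c) Not entailed — 'slowly' adds a manner not in (and inconsistent with) the original.
(d) Entailed — 'examine' is an activity; 'was examining' entails that some examining happened, so 'examined' holds.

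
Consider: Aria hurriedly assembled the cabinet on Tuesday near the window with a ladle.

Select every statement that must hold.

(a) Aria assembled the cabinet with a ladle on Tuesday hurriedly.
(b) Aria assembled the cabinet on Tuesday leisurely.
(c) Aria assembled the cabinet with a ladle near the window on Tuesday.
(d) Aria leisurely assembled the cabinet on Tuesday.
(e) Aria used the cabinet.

(a), (c)

(a) Entailed — this follows by dropping conjuncts from the assembling event's description.
(b) Not entailed — 'leisurely' adds a manner not in (and inconsistent with) the original.
(c) Entailed — this follows by dropping conjuncts from the assembling event's description.
(d) Not entailed — 'leisurely' adds a manner not in (and inconsistent with) the original.
(e) Not entailed — the cabinet is the patient, not an instrument — Aria used a ladle.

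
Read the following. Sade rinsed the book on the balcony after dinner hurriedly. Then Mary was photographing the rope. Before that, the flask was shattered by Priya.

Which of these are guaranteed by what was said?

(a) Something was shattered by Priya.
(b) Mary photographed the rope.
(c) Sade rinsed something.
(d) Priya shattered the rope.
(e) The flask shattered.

(a) Entailed — every conjunct here is already in the original shattering event.
(b) Not entailed — 'was photographing' is progressive on an accomplishment; it does not entail the completed 'photographed'.
(c) Entailed — every conjunct here is already in the original rinsing event.
(d) Not entailed — Priya shattered the flask, not the rope; the rope belongs to the photographing event.
(e) Entailed — 'Priya shattered the flask' is causative; it entails the inchoative 'the flask shattered'.

(a), (c), (e)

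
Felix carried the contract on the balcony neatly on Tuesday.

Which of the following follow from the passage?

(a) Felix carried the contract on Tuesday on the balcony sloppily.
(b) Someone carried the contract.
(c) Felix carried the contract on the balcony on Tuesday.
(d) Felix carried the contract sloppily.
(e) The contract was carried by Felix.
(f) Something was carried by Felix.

(a) Not entailed — 'sloppily' adds a manner not in (and inconsistent with) the original.
(b) Entailed — the original entails any weakening of itself; this just drops 'on the balcony', 'on Tuesday', 'neatly' and generalizes the agent.
(c) Entailed — dropping 'neatly' leaves a sub-description the original still satisfies.
(d) Not entailed — 'sloppily' adds a manner not in (and inconsistent with) the original.
(e) Entailed — this follows by dropping conjuncts from the carrying event's description.
(f) Entailed — the original entails any weakening of itself; this just drops 'on the balcony', 'on Tuesday', 'neatly' and generalizes the patient.

(b), (c), (e), (f)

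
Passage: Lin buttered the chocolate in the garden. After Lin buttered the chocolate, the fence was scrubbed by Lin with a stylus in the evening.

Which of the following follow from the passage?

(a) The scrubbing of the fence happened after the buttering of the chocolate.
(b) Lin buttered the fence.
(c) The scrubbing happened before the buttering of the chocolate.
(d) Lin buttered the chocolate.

(a), (d)

(a) Entailed — the narrative places the buttering before the scrubbing.
(b) Not entailed — Lin buttered the chocolate, not the fence; the fence belongs to the scrubbing event.
(c) Not entailed — the narrative places the buttering before the scrubbing, not after.
(d) Entailed — the original entails any weakening of itself; this just drops 'in the garden'.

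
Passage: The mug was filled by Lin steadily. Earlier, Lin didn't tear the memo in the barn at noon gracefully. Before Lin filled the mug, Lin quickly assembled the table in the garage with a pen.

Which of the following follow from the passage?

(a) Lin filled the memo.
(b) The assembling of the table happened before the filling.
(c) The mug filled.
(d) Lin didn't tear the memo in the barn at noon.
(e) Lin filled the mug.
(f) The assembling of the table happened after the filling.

(a) Not entailed — Lin filled the mug, not the memo; the memo belongs to the tearing event.
(b) Entailed — the narrative places the assembling before the filling.
(c) Entailed — 'Lin filled the mug' is causative; it entails the inchoative 'the mug filled'.
(d) Not entailed — dropping 'gracefully' under negation is not valid — the original leaves open that Lin tore the memo some other way.
(e) Entailed — this follows by dropping conjuncts from the filling event's description.
(f) Not entailed — the narrative places the assembling before the filling, not after.

(b), (c), (e)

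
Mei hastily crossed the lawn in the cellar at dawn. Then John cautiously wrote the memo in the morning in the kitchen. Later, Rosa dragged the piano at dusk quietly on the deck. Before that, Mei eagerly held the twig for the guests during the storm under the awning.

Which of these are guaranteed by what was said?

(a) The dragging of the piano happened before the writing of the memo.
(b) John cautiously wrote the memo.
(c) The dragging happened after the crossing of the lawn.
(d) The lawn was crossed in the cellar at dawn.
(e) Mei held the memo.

(a) Not entailed — the narrative places the writing before the dragging, not after.
(b) Entailed — the original entails any weakening of itself; this just drops 'in the morning', 'in the kitchen'.
(c) Entailed — the narrative places the crossing before the dragging.
(d) Entailed — the original entails any weakening of itself; this just drops 'hastily' and generalizes the agent.
(e) Not entailed — Mei held the twig, not the memo; the memo belongs to the writing event.

(b), (c), (d)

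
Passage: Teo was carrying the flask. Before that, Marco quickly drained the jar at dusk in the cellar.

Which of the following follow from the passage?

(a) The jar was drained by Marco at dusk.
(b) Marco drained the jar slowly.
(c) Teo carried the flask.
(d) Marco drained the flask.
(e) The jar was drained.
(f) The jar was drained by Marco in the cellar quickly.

(a) Entailed — every conjunct here is already in the original draining event.
(b) Not entailed — 'slowly' adds a manner not in (and inconsistent with) the original.
(c) Entailed — 'carry' is an activity; 'was carrying' entails that some carrying happened, so 'carried' holds.
(d) Not entailed — Marco drained the jar, not the flask; the flask belongs to the carrying event.
(e) Entailed — the original entails any weakening of itself; this just drops 'quickly', 'at dusk', 'in the cellar' and generalizes the agent.
(f) Entailed — every conjunct here is already in the original draining event.

(a), (c), (e), (f)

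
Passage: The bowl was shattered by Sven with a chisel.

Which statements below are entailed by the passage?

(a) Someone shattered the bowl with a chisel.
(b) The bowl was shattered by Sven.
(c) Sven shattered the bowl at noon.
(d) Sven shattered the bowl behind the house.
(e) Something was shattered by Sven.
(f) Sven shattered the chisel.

(a), (b), (e)

(a) Entailed — generalizing the agent leaves a sub-description the original still satisfies.
(b) Entailed — dropping 'with a chisel' leaves a sub-description the original still satisfies.
(c) Not entailed — 'at noon' adds information not in the original event.
(d) Not entailed — 'behind the house' adds information not in the original event.
(e) Entailed — the original entails any weakening of itself; this just drops 'with a chisel' and generalizes the patient.
(f) Not entailed — the chisel is the instrument, not what was shattered.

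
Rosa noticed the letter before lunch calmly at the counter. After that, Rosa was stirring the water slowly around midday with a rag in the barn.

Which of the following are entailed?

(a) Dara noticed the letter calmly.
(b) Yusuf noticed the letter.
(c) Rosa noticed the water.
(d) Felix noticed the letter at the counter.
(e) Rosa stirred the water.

(a) Not entailed — the passage has Rosa noticing the letter, not Dara.
(b) Not entailed — the passage has Rosa noticing the letter, not Yusuf.
(c) Not entailed — Rosa noticed the letter, not the water; the water belongs to the stirring event.
(d) Not entailed — the passage has Rosa noticing the letter, not Felix.
(e) Entailed — 'stir' is an activity; 'was stirring' entails that some stirring happened, so 'stirred' holds.

(e)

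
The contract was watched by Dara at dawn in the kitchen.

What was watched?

'the contract' marks the patient of the watching event.

the contract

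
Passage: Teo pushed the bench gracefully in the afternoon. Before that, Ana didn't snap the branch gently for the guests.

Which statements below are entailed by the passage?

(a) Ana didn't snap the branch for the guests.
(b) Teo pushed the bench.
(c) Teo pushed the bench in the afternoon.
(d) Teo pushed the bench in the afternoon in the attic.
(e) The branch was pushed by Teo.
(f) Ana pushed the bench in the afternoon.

(b), (c)

(a) Not entailed — dropping 'gently' under negation is not valid — the original leaves open that Ana snapped the branch some other way.
(b) Entailed — every conjunct here is already in the original pushing event.
(c) Entailed — dropping 'gracefully' leaves a sub-description the original still satisfies.
(d) Not entailed — 'in the attic' adds information not in the original event.
(e) Not entailed — Teo pushed the bench, not the branch; the branch belongs to the snapping event.
(f) Not entailed — the passage has Teo pushing the bench, not Ana.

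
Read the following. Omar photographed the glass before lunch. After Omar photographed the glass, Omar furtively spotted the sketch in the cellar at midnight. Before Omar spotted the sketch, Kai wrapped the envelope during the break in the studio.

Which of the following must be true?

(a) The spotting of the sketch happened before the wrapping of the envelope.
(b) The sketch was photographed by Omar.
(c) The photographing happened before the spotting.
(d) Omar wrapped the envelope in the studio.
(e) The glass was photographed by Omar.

(a) Not entailed — the narrative places the wrapping before the spotting, not after.
(b) Not entailed — Omar photographed the glass, not the sketch; the sketch belongs to the spotting event.
(c) Entailed — the narrative places the photographing before the spotting.
(d) Not entailed — the passage has Kai wrapping the envelope, not Omar.
(e) Entailed — dropping 'before lunch' leaves a sub-description the original still satisfies.

(c), (e)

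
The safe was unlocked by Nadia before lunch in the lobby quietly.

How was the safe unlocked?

quietly

'quietly' marks the manner of the unlocking event.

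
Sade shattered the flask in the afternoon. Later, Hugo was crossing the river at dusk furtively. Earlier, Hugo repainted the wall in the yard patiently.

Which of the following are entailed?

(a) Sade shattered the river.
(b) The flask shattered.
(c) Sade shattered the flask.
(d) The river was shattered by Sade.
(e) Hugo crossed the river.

(b), (c)

(a) Not entailed — Sade shattered the flask, not the river; the river belongs to the crossing event.
(b) Entailed — 'Sade shattered the flask' is causative; it entails the inchoative 'the flask shattered'.
(c) Entailed — the original entails any weakening of itself; this just drops 'in the afternoon'.
(d) Not entailed — Sade shattered the flask, not the river; the river belongs to the crossing event.
(e) Not entailed — 'was crossing' is progressive on an accomplishment; it does not entail the completed 'crossed'.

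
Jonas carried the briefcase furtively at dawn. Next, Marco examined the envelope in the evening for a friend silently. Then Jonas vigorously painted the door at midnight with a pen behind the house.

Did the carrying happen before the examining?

yes

The narrative orders the carrying before the examining.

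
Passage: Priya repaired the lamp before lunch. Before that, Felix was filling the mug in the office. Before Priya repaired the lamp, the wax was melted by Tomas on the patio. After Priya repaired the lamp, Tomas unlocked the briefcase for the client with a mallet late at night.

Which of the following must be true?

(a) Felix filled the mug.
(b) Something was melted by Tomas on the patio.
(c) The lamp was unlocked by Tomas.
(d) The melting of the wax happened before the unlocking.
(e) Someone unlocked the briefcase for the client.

(a) Not entailed — 'was filling' is progressive on an accomplishment; it does not entail the completed 'filled'.
(b) Entailed — generalizing the patient leaves a sub-description the original still satisfies.
(c) Not entailed — Tomas unlocked the briefcase, not the lamp; the lamp belongs to the repairing event.
(d) Entailed — the narrative places the melting before the unlocking.
(e) Entailed — this follows by dropping conjuncts from the unlocking event's description.

(b), (d), (e)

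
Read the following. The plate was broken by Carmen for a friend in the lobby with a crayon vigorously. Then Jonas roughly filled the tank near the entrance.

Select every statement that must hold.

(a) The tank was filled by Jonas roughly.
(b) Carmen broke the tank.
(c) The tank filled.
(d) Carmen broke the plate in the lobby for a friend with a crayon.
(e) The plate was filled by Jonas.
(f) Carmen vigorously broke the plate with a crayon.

(a), (c), (d), (f)

(a) Entailed — every conjunct here is already in the original filling event.
(b) Not entailed — Carmen broke the plate, not the tank; the tank belongs to the filling event.
(c) Entailed — 'Jonas filled the tank' is causative; it entails the inchoative 'the tank filled'.
(d) Entailed — this follows by dropping conjuncts from the breaking event's description.
(e) Not entailed — Jonas filled the tank, not the plate; the plate belongs to the breaking event.
(f) Entailed — every conjunct here is already in the original breaking event.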